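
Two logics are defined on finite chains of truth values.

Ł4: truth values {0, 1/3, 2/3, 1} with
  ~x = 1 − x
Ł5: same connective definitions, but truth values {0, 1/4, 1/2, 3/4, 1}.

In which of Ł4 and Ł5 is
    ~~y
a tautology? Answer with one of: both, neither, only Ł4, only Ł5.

neither

In Ł4: at y = 0 the value is 0 — not a tautology.
In Ł5: at y = 0 the value is 0 — not a tautology.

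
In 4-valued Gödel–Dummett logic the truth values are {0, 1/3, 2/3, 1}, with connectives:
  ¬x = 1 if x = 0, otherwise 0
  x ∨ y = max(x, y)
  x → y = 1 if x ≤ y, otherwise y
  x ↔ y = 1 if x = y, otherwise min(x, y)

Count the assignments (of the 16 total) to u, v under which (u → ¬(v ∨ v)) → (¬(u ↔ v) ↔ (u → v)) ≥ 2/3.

12

u = 0, v = 0 ↦ 0  <
u = 0, v = 1/3 ↦ 1  ≥
u = 0, v = 2/3 ↦ 1  ≥
u = 0, v = 1 ↦ 1  ≥
u = 1/3, v = 0 ↦ 0  <
u = 1/3, v = 1/3 ↦ 1  ≥
u = 1/3, v = 2/3 ↦ 1  ≥
u = 1/3, v = 1 ↦ 1  ≥
u = 2/3, v = 0 ↦ 0  <
u = 2/3, v = 1/3 ↦ 1  ≥
u = 2/3, v = 2/3 ↦ 1  ≥
u = 2/3, v = 1 ↦ 1  ≥
u = 1, v = 0 ↦ 0  <
u = 1, v = 1/3 ↦ 1  ≥
u = 1, v = 2/3 ↦ 1  ≥
u = 1, v = 1 ↦ 1  ≥
So 12 of the 16 assignments meet the threshold.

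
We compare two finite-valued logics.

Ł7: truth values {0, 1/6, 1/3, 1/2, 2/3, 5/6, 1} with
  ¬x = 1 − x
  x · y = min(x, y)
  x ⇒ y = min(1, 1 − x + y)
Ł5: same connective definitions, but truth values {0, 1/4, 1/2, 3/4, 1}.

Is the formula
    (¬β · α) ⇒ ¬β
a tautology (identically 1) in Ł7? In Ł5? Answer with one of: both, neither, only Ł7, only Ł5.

In Ł7: every assignment gives 1 — tautology.
In Ł5: every assignment gives 1 — tautology.

both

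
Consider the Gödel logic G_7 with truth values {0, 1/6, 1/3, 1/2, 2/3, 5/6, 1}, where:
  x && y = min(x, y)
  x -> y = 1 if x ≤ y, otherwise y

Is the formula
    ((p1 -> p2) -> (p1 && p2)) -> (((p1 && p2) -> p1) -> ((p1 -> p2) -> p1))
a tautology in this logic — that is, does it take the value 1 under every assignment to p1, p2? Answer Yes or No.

At p1 = 1/2, p2 = 2/3, for instance:
p1 -> p2 = 1/2 -> 2/3 = 1
p1 && p2 = 1/2 && 2/3 = 1/2
(p1 -> p2) -> (p1 && p2) = 1 -> 1/2 = 1/2
(p1 && p2) -> p1 = 1/2 -> 1/2 = 1
(p1 -> p2) -> p1 = 1 -> 1/2 = 1/2
((p1 && p2) -> p1) -> ((p1 -> p2) -> p1) = 1 -> 1/2 = 1/2
((p1 -> p2) -> (p1 && p2)) -> (((p1 && p2) -> p1) -> ((p1 -> p2) -> p1)) = 1/2 -> 1/2 = 1
and checking the remaining 48 assignments likewise gives ≥ 1 in every case.

Yes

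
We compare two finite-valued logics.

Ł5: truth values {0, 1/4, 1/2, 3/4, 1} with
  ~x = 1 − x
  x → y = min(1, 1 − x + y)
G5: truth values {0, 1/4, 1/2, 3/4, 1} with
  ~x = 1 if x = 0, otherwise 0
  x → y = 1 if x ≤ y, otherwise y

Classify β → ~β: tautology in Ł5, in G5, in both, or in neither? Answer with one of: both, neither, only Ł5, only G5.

neither

In Ł5: at β = 3/4 the value is 1/2 — not a tautology.
In G5: at β = 1/4 the value is 0 — not a tautology.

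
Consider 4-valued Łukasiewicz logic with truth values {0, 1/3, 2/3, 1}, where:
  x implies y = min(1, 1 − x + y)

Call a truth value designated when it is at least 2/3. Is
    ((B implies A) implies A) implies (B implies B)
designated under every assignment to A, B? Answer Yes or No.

A = 0, B = 0 ↦ 1
A = 0, B = 1/3 ↦ 1
A = 0, B = 2/3 ↦ 1
A = 0, B = 1 ↦ 1
A = 1/3, B = 0 ↦ 1
A = 1/3, B = 1/3 ↦ 1
A = 1/3, B = 2/3 ↦ 1
A = 1/3, B = 1 ↦ 1
A = 2/3, B = 0 ↦ 1
A = 2/3, B = 1/3 ↦ 1
A = 2/3, B = 2/3 ↦ 1
A = 2/3, B = 1 ↦ 1
A = 1, B = 0 ↦ 1
A = 1, B = 1/3 ↦ 1
A = 1, B = 2/3 ↦ 1
A = 1, B = 1 ↦ 1
Every assignment gives a value ≥ 2/3.

Yes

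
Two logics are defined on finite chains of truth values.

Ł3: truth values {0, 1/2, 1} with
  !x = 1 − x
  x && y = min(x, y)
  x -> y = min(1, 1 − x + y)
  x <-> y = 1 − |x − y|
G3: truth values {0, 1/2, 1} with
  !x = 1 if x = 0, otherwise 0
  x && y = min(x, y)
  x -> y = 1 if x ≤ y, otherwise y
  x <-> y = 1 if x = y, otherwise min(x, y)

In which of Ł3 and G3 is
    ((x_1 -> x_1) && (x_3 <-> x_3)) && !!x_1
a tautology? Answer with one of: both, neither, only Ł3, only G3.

neither

In Ł3: at x_1 = 0, x_3 = 0 the value is 0 — not a tautology.
In G3: at x_1 = 0, x_3 = 0 the value is 0 — not a tautology.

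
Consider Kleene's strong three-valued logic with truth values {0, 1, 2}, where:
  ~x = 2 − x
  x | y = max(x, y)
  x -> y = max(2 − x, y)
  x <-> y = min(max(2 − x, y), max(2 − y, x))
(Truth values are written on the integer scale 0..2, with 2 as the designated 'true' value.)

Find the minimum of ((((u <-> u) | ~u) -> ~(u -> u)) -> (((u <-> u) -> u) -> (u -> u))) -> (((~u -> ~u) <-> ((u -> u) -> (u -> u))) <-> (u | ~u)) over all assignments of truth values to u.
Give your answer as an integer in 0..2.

1

Take u = 1:
u <-> u = 1 <-> 1 = 1
~u = ~1 = 1
(u <-> u) | ~u = 1 | 1 = 1
u -> u = 1 -> 1 = 1
~(u -> u) = ~1 = 1
((u <-> u) | ~u) -> ~(u -> u) = 1 -> 1 = 1
u <-> u = 1 <-> 1 = 1
(u <-> u) -> u = 1 -> 1 = 1
u -> u = 1 -> 1 = 1
((u <-> u) -> u) -> (u -> u) = 1 -> 1 = 1
(((u <-> u) | ~u) -> ~(u -> u)) -> (((u <-> u) -> u) -> (u -> u)) = 1 -> 1 = 1
~u = ~1 = 1
~u = ~1 = 1
~u -> ~u = 1 -> 1 = 1
u -> u = 1 -> 1 = 1
u -> u = 1 -> 1 = 1
(u -> u) -> (u -> u) = 1 -> 1 = 1
(~u -> ~u) <-> ((u -> u) -> (u -> u)) = 1 <-> 1 = 1
~u = ~1 = 1
u | ~u = 1 | 1 = 1
((~u -> ~u) <-> ((u -> u) -> (u -> u))) <-> (u | ~u) = 1 <-> 1 = 1
((((u <-> u) | ~u) -> ~(u -> u)) -> (((u <-> u) -> u) -> (u -> u))) -> (((~u -> ~u) <-> ((u -> u) -> (u -> u))) <-> (u | ~u)) = 1 -> 1 = 1
No assignment yields a value below 1, so this is the minimum.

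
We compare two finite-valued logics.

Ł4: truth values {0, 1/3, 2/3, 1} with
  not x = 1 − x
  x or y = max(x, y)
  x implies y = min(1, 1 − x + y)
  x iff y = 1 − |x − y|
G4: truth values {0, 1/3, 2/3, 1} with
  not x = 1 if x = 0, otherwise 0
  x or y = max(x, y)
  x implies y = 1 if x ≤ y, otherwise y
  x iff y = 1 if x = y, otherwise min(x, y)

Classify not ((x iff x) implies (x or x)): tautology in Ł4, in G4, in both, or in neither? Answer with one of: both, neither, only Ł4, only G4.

neither

In Ł4: at x = 1/3 the value is 2/3 — not a tautology.
In G4: at x = 1/3 the value is 0 — not a tautology.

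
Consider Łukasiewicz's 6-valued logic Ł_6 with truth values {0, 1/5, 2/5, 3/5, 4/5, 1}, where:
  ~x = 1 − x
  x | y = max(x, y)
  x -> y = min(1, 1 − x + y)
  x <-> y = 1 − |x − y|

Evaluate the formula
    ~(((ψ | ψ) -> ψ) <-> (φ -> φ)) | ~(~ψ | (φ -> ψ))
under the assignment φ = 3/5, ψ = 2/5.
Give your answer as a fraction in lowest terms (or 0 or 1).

ψ | ψ = 2/5 | 2/5 = 2/5
(ψ | ψ) -> ψ = 2/5 -> 2/5 = 1
φ -> φ = 3/5 -> 3/5 = 1
((ψ | ψ) -> ψ) <-> (φ -> φ) = 1 <-> 1 = 1
~(((ψ | ψ) -> ψ) <-> (φ -> φ)) = ~1 = 0
~ψ = ~2/5 = 3/5
φ -> ψ = 3/5 -> 2/5 = 4/5
~ψ | (φ -> ψ) = 3/5 | 4/5 = 4/5
~(~ψ | (φ -> ψ)) = ~4/5 = 1/5
~(((ψ | ψ) -> ψ) <-> (φ -> φ)) | ~(~ψ | (φ -> ψ)) = 0 | 1/5 = 1/5

1/5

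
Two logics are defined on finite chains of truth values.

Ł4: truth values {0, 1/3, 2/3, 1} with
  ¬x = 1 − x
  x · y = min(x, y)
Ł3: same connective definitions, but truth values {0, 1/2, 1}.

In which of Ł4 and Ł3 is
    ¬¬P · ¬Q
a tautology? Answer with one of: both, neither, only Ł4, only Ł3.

In Ł4: at P = 0, Q = 0 the value is 0 — not a tautology.
In Ł3: at P = 0, Q = 0 the value is 0 — not a tautology.

neither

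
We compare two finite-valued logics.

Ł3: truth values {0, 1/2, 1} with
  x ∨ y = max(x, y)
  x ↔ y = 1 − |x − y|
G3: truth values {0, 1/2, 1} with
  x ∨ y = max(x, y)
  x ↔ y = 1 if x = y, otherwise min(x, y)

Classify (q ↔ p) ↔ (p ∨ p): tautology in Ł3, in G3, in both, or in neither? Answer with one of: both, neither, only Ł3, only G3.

neither

In Ł3: at p = 0, q = 0 the value is 0 — not a tautology.
In G3: at p = 0, q = 0 the value is 0 — not a tautology.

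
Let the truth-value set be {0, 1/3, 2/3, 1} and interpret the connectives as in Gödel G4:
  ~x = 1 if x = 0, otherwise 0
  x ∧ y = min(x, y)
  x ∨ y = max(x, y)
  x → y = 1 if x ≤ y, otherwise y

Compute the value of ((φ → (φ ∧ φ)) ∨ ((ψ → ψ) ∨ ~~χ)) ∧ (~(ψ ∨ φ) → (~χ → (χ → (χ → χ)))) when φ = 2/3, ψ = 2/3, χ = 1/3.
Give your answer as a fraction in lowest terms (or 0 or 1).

1

φ ∧ φ = 2/3 ∧ 2/3 = 2/3
φ → (φ ∧ φ) = 2/3 → 2/3 = 1
ψ → ψ = 2/3 → 2/3 = 1
~χ = ~1/3 = 0
~~χ = ~0 = 1
(ψ → ψ) ∨ ~~χ = 1 ∨ 1 = 1
(φ → (φ ∧ φ)) ∨ ((ψ → ψ) ∨ ~~χ) = 1 ∨ 1 = 1
ψ ∨ φ = 2/3 ∨ 2/3 = 2/3
~(ψ ∨ φ) = ~2/3 = 0
~χ = ~1/3 = 0
χ → χ = 1/3 → 1/3 = 1
χ → (χ → χ) = 1/3 → 1 = 1
~χ → (χ → (χ → χ)) = 0 → 1 = 1
~(ψ ∨ φ) → (~χ → (χ → (χ → χ))) = 0 → 1 = 1
((φ → (φ ∧ φ)) ∨ ((ψ → ψ) ∨ ~~χ)) ∧ (~(ψ ∨ φ) → (~χ → (χ → (χ → χ)))) = 1 ∧ 1 = 1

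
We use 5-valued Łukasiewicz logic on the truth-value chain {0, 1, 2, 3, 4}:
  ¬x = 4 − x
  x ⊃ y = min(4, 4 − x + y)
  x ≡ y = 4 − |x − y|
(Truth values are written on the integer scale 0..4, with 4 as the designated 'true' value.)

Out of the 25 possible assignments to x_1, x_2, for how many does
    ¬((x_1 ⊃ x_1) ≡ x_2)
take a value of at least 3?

value 4: 5 assignments (counts)
value 3: 5 assignments (counts)
value 2: 5 assignments
value 1: 5 assignments
value 0: 5 assignments
So 10 of the 25 assignments meet the threshold.

10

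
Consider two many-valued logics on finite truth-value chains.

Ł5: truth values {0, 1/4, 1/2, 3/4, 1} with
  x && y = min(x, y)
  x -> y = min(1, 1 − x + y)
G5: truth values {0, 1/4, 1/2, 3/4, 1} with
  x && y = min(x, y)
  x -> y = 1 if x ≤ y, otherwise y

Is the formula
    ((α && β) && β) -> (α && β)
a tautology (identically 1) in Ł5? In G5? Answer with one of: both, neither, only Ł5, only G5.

In Ł5: every assignment gives 1 — tautology.
In G5: every assignment gives 1 — tautology.

both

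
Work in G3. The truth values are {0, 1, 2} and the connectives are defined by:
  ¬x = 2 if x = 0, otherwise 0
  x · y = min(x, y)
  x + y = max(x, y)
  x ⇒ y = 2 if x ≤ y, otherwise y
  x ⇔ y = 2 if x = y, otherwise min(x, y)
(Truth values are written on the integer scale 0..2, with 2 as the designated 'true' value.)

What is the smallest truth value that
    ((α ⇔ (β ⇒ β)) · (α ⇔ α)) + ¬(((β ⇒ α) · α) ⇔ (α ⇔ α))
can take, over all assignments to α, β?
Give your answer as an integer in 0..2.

Take α = 1, β = 0:
β ⇒ β = 0 ⇒ 0 = 2
α ⇔ (β ⇒ β) = 1 ⇔ 2 = 1
α ⇔ α = 1 ⇔ 1 = 2
(α ⇔ (β ⇒ β)) · (α ⇔ α) = 1 · 2 = 1
β ⇒ α = 0 ⇒ 1 = 2
(β ⇒ α) · α = 2 · 1 = 1
α ⇔ α = 1 ⇔ 1 = 2
((β ⇒ α) · α) ⇔ (α ⇔ α) = 1 ⇔ 2 = 1
¬(((β ⇒ α) · α) ⇔ (α ⇔ α)) = ¬1 = 0
((α ⇔ (β ⇒ β)) · (α ⇔ α)) + ¬(((β ⇒ α) · α) ⇔ (α ⇔ α)) = 1 + 0 = 1
No assignment yields a value below 1, so this is the minimum.

1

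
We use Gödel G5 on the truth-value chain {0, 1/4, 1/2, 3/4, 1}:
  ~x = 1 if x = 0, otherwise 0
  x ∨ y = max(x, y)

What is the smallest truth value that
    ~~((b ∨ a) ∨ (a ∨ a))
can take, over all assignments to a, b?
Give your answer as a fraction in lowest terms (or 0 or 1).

Take a = 0, b = 0:
b ∨ a = 0 ∨ 0 = 0
a ∨ a = 0 ∨ 0 = 0
(b ∨ a) ∨ (a ∨ a) = 0 ∨ 0 = 0
~((b ∨ a) ∨ (a ∨ a)) = ~0 = 1
~~((b ∨ a) ∨ (a ∨ a)) = ~1 = 0
No assignment yields a value below 0, so this is the minimum.

0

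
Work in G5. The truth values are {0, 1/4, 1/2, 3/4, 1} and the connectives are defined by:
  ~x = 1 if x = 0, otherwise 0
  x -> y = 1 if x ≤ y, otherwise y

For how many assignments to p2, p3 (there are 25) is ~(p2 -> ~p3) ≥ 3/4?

value 1: 16 assignments (counts)
value 0: 9 assignments
So 16 of the 25 assignments meet the threshold.

16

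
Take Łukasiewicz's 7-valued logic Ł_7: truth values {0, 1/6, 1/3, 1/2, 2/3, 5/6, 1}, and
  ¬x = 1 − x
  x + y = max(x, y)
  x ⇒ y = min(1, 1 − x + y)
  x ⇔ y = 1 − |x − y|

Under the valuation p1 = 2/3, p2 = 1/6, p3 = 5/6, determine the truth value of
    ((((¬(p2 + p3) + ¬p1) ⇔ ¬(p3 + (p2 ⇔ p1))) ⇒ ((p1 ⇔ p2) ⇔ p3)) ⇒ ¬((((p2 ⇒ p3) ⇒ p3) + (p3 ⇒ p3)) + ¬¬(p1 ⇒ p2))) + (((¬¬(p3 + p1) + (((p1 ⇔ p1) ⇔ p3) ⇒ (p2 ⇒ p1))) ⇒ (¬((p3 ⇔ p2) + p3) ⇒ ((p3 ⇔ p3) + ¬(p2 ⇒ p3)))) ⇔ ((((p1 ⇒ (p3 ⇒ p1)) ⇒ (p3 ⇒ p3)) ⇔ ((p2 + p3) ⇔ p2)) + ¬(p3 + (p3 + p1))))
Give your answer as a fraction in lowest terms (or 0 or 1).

1/3

p2 + p3 = 1/6 + 5/6 = 5/6
¬(p2 + p3) = ¬5/6 = 1/6
¬p1 = ¬2/3 = 1/3
¬(p2 + p3) + ¬p1 = 1/6 + 1/3 = 1/3
p2 ⇔ p1 = 1/6 ⇔ 2/3 = 1/2
p3 + (p2 ⇔ p1) = 5/6 + 1/2 = 5/6
¬(p3 + (p2 ⇔ p1)) = ¬5/6 = 1/6
(¬(p2 + p3) + ¬p1) ⇔ ¬(p3 + (p2 ⇔ p1)) = 1/3 ⇔ 1/6 = 5/6
p1 ⇔ p2 = 2/3 ⇔ 1/6 = 1/2
(p1 ⇔ p2) ⇔ p3 = 1/2 ⇔ 5/6 = 2/3
((¬(p2 + p3) + ¬p1) ⇔ ¬(p3 + (p2 ⇔ p1))) ⇒ ((p1 ⇔ p2) ⇔ p3) = 5/6 ⇒ 2/3 = 5/6
p2 ⇒ p3 = 1/6 ⇒ 5/6 = 1
(p2 ⇒ p3) ⇒ p3 = 1 ⇒ 5/6 = 5/6
p3 ⇒ p3 = 5/6 ⇒ 5/6 = 1
((p2 ⇒ p3) ⇒ p3) + (p3 ⇒ p3) = 5/6 + 1 = 1
p1 ⇒ p2 = 2/3 ⇒ 1/6 = 1/2
¬(p1 ⇒ p2) = ¬1/2 = 1/2
¬¬(p1 ⇒ p2) = ¬1/2 = 1/2
(((p2 ⇒ p3) ⇒ p3) + (p3 ⇒ p3)) + ¬¬(p1 ⇒ p2) = 1 + 1/2 = 1
¬((((p2 ⇒ p3) ⇒ p3) + (p3 ⇒ p3)) + ¬¬(p1 ⇒ p2)) = ¬1 = 0
(((¬(p2 + p3) + ¬p1) ⇔ ¬(p3 + (p2 ⇔ p1))) ⇒ ((p1 ⇔ p2) ⇔ p3)) ⇒ ¬((((p2 ⇒ p3) ⇒ p3) + (p3 ⇒ p3)) + ¬¬(p1 ⇒ p2)) = 5/6 ⇒ 0 = 1/6
p3 + p1 = 5/6 + 2/3 = 5/6
¬(p3 + p1) = ¬5/6 = 1/6
¬¬(p3 + p1) = ¬1/6 = 5/6
p1 ⇔ p1 = 2/3 ⇔ 2/3 = 1
(p1 ⇔ p1) ⇔ p3 = 1 ⇔ 5/6 = 5/6
p2 ⇒ p1 = 1/6 ⇒ 2/3 = 1
((p1 ⇔ p1) ⇔ p3) ⇒ (p2 ⇒ p1) = 5/6 ⇒ 1 = 1
¬¬(p3 + p1) + (((p1 ⇔ p1) ⇔ p3) ⇒ (p2 ⇒ p1)) = 5/6 + 1 = 1
p3 ⇔ p2 = 5/6 ⇔ 1/6 = 1/3
(p3 ⇔ p2) + p3 = 1/3 + 5/6 = 5/6
¬((p3 ⇔ p2) + p3) = ¬5/6 = 1/6
p3 ⇔ p3 = 5/6 ⇔ 5/6 = 1
p2 ⇒ p3 = 1/6 ⇒ 5/6 = 1
¬(p2 ⇒ p3) = ¬1 = 0
(p3 ⇔ p3) + ¬(p2 ⇒ p3) = 1 + 0 = 1
¬((p3 ⇔ p2) + p3) ⇒ ((p3 ⇔ p3) + ¬(p2 ⇒ p3)) = 1/6 ⇒ 1 = 1
(¬¬(p3 + p1) + (((p1 ⇔ p1) ⇔ p3) ⇒ (p2 ⇒ p1))) ⇒ (¬((p3 ⇔ p2) + p3) ⇒ ((p3 ⇔ p3) + ¬(p2 ⇒ p3))) = 1 ⇒ 1 = 1
p3 ⇒ p1 = 5/6 ⇒ 2/3 = 5/6
p1 ⇒ (p3 ⇒ p1) = 2/3 ⇒ 5/6 = 1
p3 ⇒ p3 = 5/6 ⇒ 5/6 = 1
(p1 ⇒ (p3 ⇒ p1)) ⇒ (p3 ⇒ p3) = 1 ⇒ 1 = 1
p2 + p3 = 1/6 + 5/6 = 5/6
(p2 + p3) ⇔ p2 = 5/6 ⇔ 1/6 = 1/3
((p1 ⇒ (p3 ⇒ p1)) ⇒ (p3 ⇒ p3)) ⇔ ((p2 + p3) ⇔ p2) = 1 ⇔ 1/3 = 1/3
p3 + p1 = 5/6 + 2/3 = 5/6
p3 + (p3 + p1) = 5/6 + 5/6 = 5/6
¬(p3 + (p3 + p1)) = ¬5/6 = 1/6
(((p1 ⇒ (p3 ⇒ p1)) ⇒ (p3 ⇒ p3)) ⇔ ((p2 + p3) ⇔ p2)) + ¬(p3 + (p3 + p1)) = 1/3 + 1/6 = 1/3
((¬¬(p3 + p1) + (((p1 ⇔ p1) ⇔ p3) ⇒ (p2 ⇒ p1))) ⇒ (¬((p3 ⇔ p2) + p3) ⇒ ((p3 ⇔ p3) + ¬(p2 ⇒ p3)))) ⇔ ((((p1 ⇒ (p3 ⇒ p1)) ⇒ (p3 ⇒ p3)) ⇔ ((p2 + p3) ⇔ p2)) + ¬(p3 + (p3 + p1))) = 1 ⇔ 1/3 = 1/3
((((¬(p2 + p3) + ¬p1) ⇔ ¬(p3 + (p2 ⇔ p1))) ⇒ ((p1 ⇔ p2) ⇔ p3)) ⇒ ¬((((p2 ⇒ p3) ⇒ p3) + (p3 ⇒ p3)) + ¬¬(p1 ⇒ p2))) + (((¬¬(p3 + p1) + (((p1 ⇔ p1) ⇔ p3) ⇒ (p2 ⇒ p1))) ⇒ (¬((p3 ⇔ p2) + p3) ⇒ ((p3 ⇔ p3) + ¬(p2 ⇒ p3)))) ⇔ ((((p1 ⇒ (p3 ⇒ p1)) ⇒ (p3 ⇒ p3)) ⇔ ((p2 + p3) ⇔ p2)) + ¬(p3 + (p3 + p1)))) = 1/6 + 1/3 = 1/3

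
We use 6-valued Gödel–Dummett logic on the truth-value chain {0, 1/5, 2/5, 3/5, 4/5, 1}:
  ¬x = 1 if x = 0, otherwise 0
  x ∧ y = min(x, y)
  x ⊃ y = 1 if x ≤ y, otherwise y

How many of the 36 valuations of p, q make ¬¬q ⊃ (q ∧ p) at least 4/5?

10

value 1: 7 assignments (counts)
value 4/5: 3 assignments (counts)
value 3/5: 5 assignments
value 2/5: 7 assignments
value 1/5: 9 assignments
value 0: 5 assignments
So 10 of the 36 assignments meet the threshold.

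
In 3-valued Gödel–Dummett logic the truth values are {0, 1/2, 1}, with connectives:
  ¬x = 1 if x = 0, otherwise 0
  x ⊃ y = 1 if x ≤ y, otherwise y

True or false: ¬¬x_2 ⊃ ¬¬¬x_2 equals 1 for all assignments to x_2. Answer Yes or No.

Counterexample: take x_2 = 1/2.
¬x_2 = ¬1/2 = 0
¬¬x_2 = ¬0 = 1
¬x_2 = ¬1/2 = 0
¬¬x_2 = ¬0 = 1
¬¬¬x_2 = ¬1 = 0
¬¬x_2 ⊃ ¬¬¬x_2 = 1 ⊃ 0 = 0
This gives 0 ≠ 1.

No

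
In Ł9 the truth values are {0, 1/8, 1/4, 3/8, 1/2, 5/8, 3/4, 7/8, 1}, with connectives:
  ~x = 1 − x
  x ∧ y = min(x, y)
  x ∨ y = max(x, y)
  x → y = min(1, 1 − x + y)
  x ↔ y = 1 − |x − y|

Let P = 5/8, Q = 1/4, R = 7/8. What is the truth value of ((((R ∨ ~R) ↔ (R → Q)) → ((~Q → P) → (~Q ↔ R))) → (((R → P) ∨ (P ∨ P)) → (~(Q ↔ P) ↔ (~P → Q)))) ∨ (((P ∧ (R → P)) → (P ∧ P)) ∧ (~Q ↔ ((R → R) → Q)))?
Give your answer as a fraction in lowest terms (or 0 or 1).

3/4

~R = ~7/8 = 1/8
R ∨ ~R = 7/8 ∨ 1/8 = 7/8
R → Q = 7/8 → 1/4 = 3/8
(R ∨ ~R) ↔ (R → Q) = 7/8 ↔ 3/8 = 1/2
~Q = ~1/4 = 3/4
~Q → P = 3/4 → 5/8 = 7/8
~Q = ~1/4 = 3/4
~Q ↔ R = 3/4 ↔ 7/8 = 7/8
(~Q → P) → (~Q ↔ R) = 7/8 → 7/8 = 1
((R ∨ ~R) ↔ (R → Q)) → ((~Q → P) → (~Q ↔ R)) = 1/2 → 1 = 1
R → P = 7/8 → 5/8 = 3/4
P ∨ P = 5/8 ∨ 5/8 = 5/8
(R → P) ∨ (P ∨ P) = 3/4 ∨ 5/8 = 3/4
Q ↔ P = 1/4 ↔ 5/8 = 5/8
~(Q ↔ P) = ~5/8 = 3/8
~P = ~5/8 = 3/8
~P → Q = 3/8 → 1/4 = 7/8
~(Q ↔ P) ↔ (~P → Q) = 3/8 ↔ 7/8 = 1/2
((R → P) ∨ (P ∨ P)) → (~(Q ↔ P) ↔ (~P → Q)) = 3/4 → 1/2 = 3/4
(((R ∨ ~R) ↔ (R → Q)) → ((~Q → P) → (~Q ↔ R))) → (((R → P) ∨ (P ∨ P)) → (~(Q ↔ P) ↔ (~P → Q))) = 1 → 3/4 = 3/4
R → P = 7/8 → 5/8 = 3/4
P ∧ (R → P) = 5/8 ∧ 3/4 = 5/8
P ∧ P = 5/8 ∧ 5/8 = 5/8
(P ∧ (R → P)) → (P ∧ P) = 5/8 → 5/8 = 1
~Q = ~1/4 = 3/4
R → R = 7/8 → 7/8 = 1
(R → R) → Q = 1 → 1/4 = 1/4
~Q ↔ ((R → R) → Q) = 3/4 ↔ 1/4 = 1/2
((P ∧ (R → P)) → (P ∧ P)) ∧ (~Q ↔ ((R → R) → Q)) = 1 ∧ 1/2 = 1/2
((((R ∨ ~R) ↔ (R → Q)) → ((~Q → P) → (~Q ↔ R))) → (((R → P) ∨ (P ∨ P)) → (~(Q ↔ P) ↔ (~P → Q)))) ∨ (((P ∧ (R → P)) → (P ∧ P)) ∧ (~Q ↔ ((R → R) → Q))) = 3/4 ∨ 1/2 = 3/4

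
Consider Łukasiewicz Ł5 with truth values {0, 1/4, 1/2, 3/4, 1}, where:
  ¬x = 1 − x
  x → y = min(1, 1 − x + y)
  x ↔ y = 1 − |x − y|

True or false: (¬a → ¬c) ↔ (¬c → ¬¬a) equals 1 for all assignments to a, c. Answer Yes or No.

No

Counterexample: take a = 0, c = 0.
¬a = ¬0 = 1
¬c = ¬0 = 1
¬a → ¬c = 1 → 1 = 1
¬c = ¬0 = 1
¬a = ¬0 = 1
¬¬a = ¬1 = 0
¬c → ¬¬a = 1 → 0 = 0
(¬a → ¬c) ↔ (¬c → ¬¬a) = 1 ↔ 0 = 0
This gives 0 ≠ 1.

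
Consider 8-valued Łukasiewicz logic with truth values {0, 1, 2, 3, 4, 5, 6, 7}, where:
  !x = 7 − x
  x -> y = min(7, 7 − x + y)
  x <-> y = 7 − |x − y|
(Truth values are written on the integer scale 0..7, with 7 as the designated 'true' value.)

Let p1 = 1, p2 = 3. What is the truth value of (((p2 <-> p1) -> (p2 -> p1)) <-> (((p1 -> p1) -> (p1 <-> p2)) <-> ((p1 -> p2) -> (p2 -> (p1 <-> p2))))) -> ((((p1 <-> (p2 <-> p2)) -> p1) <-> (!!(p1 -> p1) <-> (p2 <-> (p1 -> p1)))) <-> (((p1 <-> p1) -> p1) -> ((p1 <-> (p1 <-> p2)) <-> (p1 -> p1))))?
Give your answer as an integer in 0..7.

p2 <-> p1 = 3 <-> 1 = 5
p2 -> p1 = 3 -> 1 = 5
(p2 <-> p1) -> (p2 -> p1) = 5 -> 5 = 7
p1 -> p1 = 1 -> 1 = 7
p1 <-> p2 = 1 <-> 3 = 5
(p1 -> p1) -> (p1 <-> p2) = 7 -> 5 = 5
p1 -> p2 = 1 -> 3 = 7
p1 <-> p2 = 1 <-> 3 = 5
p2 -> (p1 <-> p2) = 3 -> 5 = 7
(p1 -> p2) -> (p2 -> (p1 <-> p2)) = 7 -> 7 = 7
((p1 -> p1) -> (p1 <-> p2)) <-> ((p1 -> p2) -> (p2 -> (p1 <-> p2))) = 5 <-> 7 = 5
((p2 <-> p1) -> (p2 -> p1)) <-> (((p1 -> p1) -> (p1 <-> p2)) <-> ((p1 -> p2) -> (p2 -> (p1 <-> p2)))) = 7 <-> 5 = 5
p2 <-> p2 = 3 <-> 3 = 7
p1 <-> (p2 <-> p2) = 1 <-> 7 = 1
(p1 <-> (p2 <-> p2)) -> p1 = 1 -> 1 = 7
p1 -> p1 = 1 -> 1 = 7
!(p1 -> p1) = !7 = 0
!!(p1 -> p1) = !0 = 7
p1 -> p1 = 1 -> 1 = 7
p2 <-> (p1 -> p1) = 3 <-> 7 = 3
!!(p1 -> p1) <-> (p2 <-> (p1 -> p1)) = 7 <-> 3 = 3
((p1 <-> (p2 <-> p2)) -> p1) <-> (!!(p1 -> p1) <-> (p2 <-> (p1 -> p1))) = 7 <-> 3 = 3
p1 <-> p1 = 1 <-> 1 = 7
(p1 <-> p1) -> p1 = 7 -> 1 = 1
p1 <-> p2 = 1 <-> 3 = 5
p1 <-> (p1 <-> p2) = 1 <-> 5 = 3
p1 -> p1 = 1 -> 1 = 7
(p1 <-> (p1 <-> p2)) <-> (p1 -> p1) = 3 <-> 7 = 3
((p1 <-> p1) -> p1) -> ((p1 <-> (p1 <-> p2)) <-> (p1 -> p1)) = 1 -> 3 = 7
(((p1 <-> (p2 <-> p2)) -> p1) <-> (!!(p1 -> p1) <-> (p2 <-> (p1 -> p1)))) <-> (((p1 <-> p1) -> p1) -> ((p1 <-> (p1 <-> p2)) <-> (p1 -> p1))) = 3 <-> 7 = 3
(((p2 <-> p1) -> (p2 -> p1)) <-> (((p1 -> p1) -> (p1 <-> p2)) <-> ((p1 -> p2) -> (p2 -> (p1 <-> p2))))) -> ((((p1 <-> (p2 <-> p2)) -> p1) <-> (!!(p1 -> p1) <-> (p2 <-> (p1 -> p1)))) <-> (((p1 <-> p1) -> p1) -> ((p1 <-> (p1 <-> p2)) <-> (p1 -> p1)))) = 5 -> 3 = 5

5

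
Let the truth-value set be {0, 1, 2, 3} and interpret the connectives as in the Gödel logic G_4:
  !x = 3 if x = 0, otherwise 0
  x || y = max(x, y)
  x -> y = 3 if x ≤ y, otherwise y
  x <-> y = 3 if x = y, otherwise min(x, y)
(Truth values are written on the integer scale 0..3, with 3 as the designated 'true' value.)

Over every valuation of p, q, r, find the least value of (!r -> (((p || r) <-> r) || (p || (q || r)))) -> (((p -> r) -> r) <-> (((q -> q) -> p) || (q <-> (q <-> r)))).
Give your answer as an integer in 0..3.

1

Take p = 0, q = 0, r = 1:
!r = !1 = 0
p || r = 0 || 1 = 1
(p || r) <-> r = 1 <-> 1 = 3
q || r = 0 || 1 = 1
p || (q || r) = 0 || 1 = 1
((p || r) <-> r) || (p || (q || r)) = 3 || 1 = 3
!r -> (((p || r) <-> r) || (p || (q || r))) = 0 -> 3 = 3
p -> r = 0 -> 1 = 3
(p -> r) -> r = 3 -> 1 = 1
q -> q = 0 -> 0 = 3
(q -> q) -> p = 3 -> 0 = 0
q <-> r = 0 <-> 1 = 0
q <-> (q <-> r) = 0 <-> 0 = 3
((q -> q) -> p) || (q <-> (q <-> r)) = 0 || 3 = 3
((p -> r) -> r) <-> (((q -> q) -> p) || (q <-> (q <-> r))) = 1 <-> 3 = 1
(!r -> (((p || r) <-> r) || (p || (q || r)))) -> (((p -> r) -> r) <-> (((q -> q) -> p) || (q <-> (q <-> r)))) = 3 -> 1 = 1
No assignment yields a value below 1, so this is the minimum.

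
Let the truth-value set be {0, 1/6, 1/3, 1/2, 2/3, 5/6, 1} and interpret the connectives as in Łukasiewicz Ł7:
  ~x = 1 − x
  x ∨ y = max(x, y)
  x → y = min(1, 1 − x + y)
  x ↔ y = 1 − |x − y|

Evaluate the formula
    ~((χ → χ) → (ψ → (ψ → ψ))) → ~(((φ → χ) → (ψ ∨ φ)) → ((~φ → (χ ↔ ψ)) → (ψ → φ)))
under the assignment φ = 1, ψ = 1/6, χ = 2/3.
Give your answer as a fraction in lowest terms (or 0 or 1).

1

χ → χ = 2/3 → 2/3 = 1
ψ → ψ = 1/6 → 1/6 = 1
ψ → (ψ → ψ) = 1/6 → 1 = 1
(χ → χ) → (ψ → (ψ → ψ)) = 1 → 1 = 1
~((χ → χ) → (ψ → (ψ → ψ))) = ~1 = 0
φ → χ = 1 → 2/3 = 2/3
ψ ∨ φ = 1/6 ∨ 1 = 1
(φ → χ) → (ψ ∨ φ) = 2/3 → 1 = 1
~φ = ~1 = 0
χ ↔ ψ = 2/3 ↔ 1/6 = 1/2
~φ → (χ ↔ ψ) = 0 → 1/2 = 1
ψ → φ = 1/6 → 1 = 1
(~φ → (χ ↔ ψ)) → (ψ → φ) = 1 → 1 = 1
((φ → χ) → (ψ ∨ φ)) → ((~φ → (χ ↔ ψ)) → (ψ → φ)) = 1 → 1 = 1
~(((φ → χ) → (ψ ∨ φ)) → ((~φ → (χ ↔ ψ)) → (ψ → φ))) = ~1 = 0
~((χ → χ) → (ψ → (ψ → ψ))) → ~(((φ → χ) → (ψ ∨ φ)) → ((~φ → (χ ↔ ψ)) → (ψ → φ))) = 0 → 0 = 1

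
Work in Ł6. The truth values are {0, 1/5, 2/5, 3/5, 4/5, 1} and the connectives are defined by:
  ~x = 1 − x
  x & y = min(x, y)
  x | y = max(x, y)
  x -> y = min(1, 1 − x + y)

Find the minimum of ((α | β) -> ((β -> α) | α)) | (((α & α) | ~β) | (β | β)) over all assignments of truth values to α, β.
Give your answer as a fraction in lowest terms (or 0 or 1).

4/5

Take α = 0, β = 3/5:
α | β = 0 | 3/5 = 3/5
β -> α = 3/5 -> 0 = 2/5
(β -> α) | α = 2/5 | 0 = 2/5
(α | β) -> ((β -> α) | α) = 3/5 -> 2/5 = 4/5
α & α = 0 & 0 = 0
~β = ~3/5 = 2/5
(α & α) | ~β = 0 | 2/5 = 2/5
β | β = 3/5 | 3/5 = 3/5
((α & α) | ~β) | (β | β) = 2/5 | 3/5 = 3/5
((α | β) -> ((β -> α) | α)) | (((α & α) | ~β) | (β | β)) = 4/5 | 3/5 = 4/5
No assignment yields a value below 4/5, so this is the minimum.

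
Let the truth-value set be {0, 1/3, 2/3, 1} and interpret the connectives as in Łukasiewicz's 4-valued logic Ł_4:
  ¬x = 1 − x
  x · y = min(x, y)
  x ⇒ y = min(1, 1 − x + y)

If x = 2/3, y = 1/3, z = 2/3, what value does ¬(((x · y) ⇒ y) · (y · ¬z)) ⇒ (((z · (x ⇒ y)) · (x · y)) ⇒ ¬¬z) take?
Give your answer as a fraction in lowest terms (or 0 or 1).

x · y = 2/3 · 1/3 = 1/3
(x · y) ⇒ y = 1/3 ⇒ 1/3 = 1
¬z = ¬2/3 = 1/3
y · ¬z = 1/3 · 1/3 = 1/3
((x · y) ⇒ y) · (y · ¬z) = 1 · 1/3 = 1/3
¬(((x · y) ⇒ y) · (y · ¬z)) = ¬1/3 = 2/3
x ⇒ y = 2/3 ⇒ 1/3 = 2/3
z · (x ⇒ y) = 2/3 · 2/3 = 2/3
x · y = 2/3 · 1/3 = 1/3
(z · (x ⇒ y)) · (x · y) = 2/3 · 1/3 = 1/3
¬z = ¬2/3 = 1/3
¬¬z = ¬1/3 = 2/3
((z · (x ⇒ y)) · (x · y)) ⇒ ¬¬z = 1/3 ⇒ 2/3 = 1
¬(((x · y) ⇒ y) · (y · ¬z)) ⇒ (((z · (x ⇒ y)) · (x · y)) ⇒ ¬¬z) = 2/3 ⇒ 1 = 1

1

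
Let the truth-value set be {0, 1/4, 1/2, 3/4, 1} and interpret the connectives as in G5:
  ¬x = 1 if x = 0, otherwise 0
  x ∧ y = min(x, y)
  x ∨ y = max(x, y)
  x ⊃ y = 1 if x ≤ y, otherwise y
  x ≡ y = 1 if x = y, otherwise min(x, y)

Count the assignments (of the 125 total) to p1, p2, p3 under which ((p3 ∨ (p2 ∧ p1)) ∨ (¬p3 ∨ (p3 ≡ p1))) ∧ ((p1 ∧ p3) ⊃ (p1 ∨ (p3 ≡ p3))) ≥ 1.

68

value 1: 68 assignments (counts)
value 3/4: 25 assignments
value 1/2: 21 assignments
value 1/4: 11 assignments
So 68 of the 125 assignments meet the threshold.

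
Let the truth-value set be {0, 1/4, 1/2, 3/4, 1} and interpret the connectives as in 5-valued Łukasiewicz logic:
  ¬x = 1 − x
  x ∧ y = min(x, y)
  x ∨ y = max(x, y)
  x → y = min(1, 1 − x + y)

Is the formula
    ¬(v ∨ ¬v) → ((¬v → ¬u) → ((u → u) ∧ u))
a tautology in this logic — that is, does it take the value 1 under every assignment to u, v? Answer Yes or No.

Counterexample: take u = 0, v = 1/4.
¬v = ¬1/4 = 3/4
v ∨ ¬v = 1/4 ∨ 3/4 = 3/4
¬(v ∨ ¬v) = ¬3/4 = 1/4
¬v = ¬1/4 = 3/4
¬u = ¬0 = 1
¬v → ¬u = 3/4 → 1 = 1
u → u = 0 → 0 = 1
(u → u) ∧ u = 1 ∧ 0 = 0
(¬v → ¬u) → ((u → u) ∧ u) = 1 → 0 = 0
¬(v ∨ ¬v) → ((¬v → ¬u) → ((u → u) ∧ u)) = 1/4 → 0 = 3/4
This gives 3/4 ≠ 1.

No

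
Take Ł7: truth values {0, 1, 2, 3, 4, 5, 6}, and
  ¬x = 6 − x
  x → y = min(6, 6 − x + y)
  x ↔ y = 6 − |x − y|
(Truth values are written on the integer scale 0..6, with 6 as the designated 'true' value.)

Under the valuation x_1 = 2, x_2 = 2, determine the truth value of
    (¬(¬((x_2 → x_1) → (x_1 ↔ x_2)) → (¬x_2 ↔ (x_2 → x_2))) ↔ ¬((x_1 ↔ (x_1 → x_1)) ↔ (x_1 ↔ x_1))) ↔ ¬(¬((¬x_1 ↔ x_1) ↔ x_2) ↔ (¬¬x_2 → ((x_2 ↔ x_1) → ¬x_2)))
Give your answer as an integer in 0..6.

x_2 → x_1 = 2 → 2 = 6
x_1 ↔ x_2 = 2 ↔ 2 = 6
(x_2 → x_1) → (x_1 ↔ x_2) = 6 → 6 = 6
¬((x_2 → x_1) → (x_1 ↔ x_2)) = ¬6 = 0
¬x_2 = ¬2 = 4
x_2 → x_2 = 2 → 2 = 6
¬x_2 ↔ (x_2 → x_2) = 4 ↔ 6 = 4
¬((x_2 → x_1) → (x_1 ↔ x_2)) → (¬x_2 ↔ (x_2 → x_2)) = 0 → 4 = 6
¬(¬((x_2 → x_1) → (x_1 ↔ x_2)) → (¬x_2 ↔ (x_2 → x_2))) = ¬6 = 0
x_1 → x_1 = 2 → 2 = 6
x_1 ↔ (x_1 → x_1) = 2 ↔ 6 = 2
x_1 ↔ x_1 = 2 ↔ 2 = 6
(x_1 ↔ (x_1 → x_1)) ↔ (x_1 ↔ x_1) = 2 ↔ 6 = 2
¬((x_1 ↔ (x_1 → x_1)) ↔ (x_1 ↔ x_1)) = ¬2 = 4
¬(¬((x_2 → x_1) → (x_1 ↔ x_2)) → (¬x_2 ↔ (x_2 → x_2))) ↔ ¬((x_1 ↔ (x_1 → x_1)) ↔ (x_1 ↔ x_1)) = 0 ↔ 4 = 2
¬x_1 = ¬2 = 4
¬x_1 ↔ x_1 = 4 ↔ 2 = 4
(¬x_1 ↔ x_1) ↔ x_2 = 4 ↔ 2 = 4
¬((¬x_1 ↔ x_1) ↔ x_2) = ¬4 = 2
¬x_2 = ¬2 = 4
¬¬x_2 = ¬4 = 2
x_2 ↔ x_1 = 2 ↔ 2 = 6
¬x_2 = ¬2 = 4
(x_2 ↔ x_1) → ¬x_2 = 6 → 4 = 4
¬¬x_2 → ((x_2 ↔ x_1) → ¬x_2) = 2 → 4 = 6
¬((¬x_1 ↔ x_1) ↔ x_2) ↔ (¬¬x_2 → ((x_2 ↔ x_1) → ¬x_2)) = 2 ↔ 6 = 2
¬(¬((¬x_1 ↔ x_1) ↔ x_2) ↔ (¬¬x_2 → ((x_2 ↔ x_1) → ¬x_2))) = ¬2 = 4
(¬(¬((x_2 → x_1) → (x_1 ↔ x_2)) → (¬x_2 ↔ (x_2 → x_2))) ↔ ¬((x_1 ↔ (x_1 → x_1)) ↔ (x_1 ↔ x_1))) ↔ ¬(¬((¬x_1 ↔ x_1) ↔ x_2) ↔ (¬¬x_2 → ((x_2 ↔ x_1) → ¬x_2))) = 2 ↔ 4 = 4

4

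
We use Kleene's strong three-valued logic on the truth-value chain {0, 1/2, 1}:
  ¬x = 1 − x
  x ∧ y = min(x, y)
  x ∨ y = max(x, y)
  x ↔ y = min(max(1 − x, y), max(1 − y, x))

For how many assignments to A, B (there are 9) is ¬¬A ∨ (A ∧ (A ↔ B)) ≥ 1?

3

A = 0, B = 0 ↦ 0  <
A = 0, B = 1/2 ↦ 0  <
A = 0, B = 1 ↦ 0  <
A = 1/2, B = 0 ↦ 1/2  <
A = 1/2, B = 1/2 ↦ 1/2  <
A = 1/2, B = 1 ↦ 1/2  <
A = 1, B = 0 ↦ 1  ≥
A = 1, B = 1/2 ↦ 1  ≥
A = 1, B = 1 ↦ 1  ≥
So 3 of the 9 assignments meet the threshold.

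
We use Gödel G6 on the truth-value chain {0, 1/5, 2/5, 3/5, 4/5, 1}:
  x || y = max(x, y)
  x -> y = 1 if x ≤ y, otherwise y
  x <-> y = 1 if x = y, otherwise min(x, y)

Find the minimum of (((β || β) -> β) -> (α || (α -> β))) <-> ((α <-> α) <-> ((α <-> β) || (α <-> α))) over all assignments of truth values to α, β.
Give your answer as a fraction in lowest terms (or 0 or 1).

1/5

Take α = 1/5, β = 0:
β || β = 0 || 0 = 0
(β || β) -> β = 0 -> 0 = 1
α -> β = 1/5 -> 0 = 0
α || (α -> β) = 1/5 || 0 = 1/5
((β || β) -> β) -> (α || (α -> β)) = 1 -> 1/5 = 1/5
α <-> α = 1/5 <-> 1/5 = 1
α <-> β = 1/5 <-> 0 = 0
α <-> α = 1/5 <-> 1/5 = 1
(α <-> β) || (α <-> α) = 0 || 1 = 1
(α <-> α) <-> ((α <-> β) || (α <-> α)) = 1 <-> 1 = 1
(((β || β) -> β) -> (α || (α -> β))) <-> ((α <-> α) <-> ((α <-> β) || (α <-> α))) = 1/5 <-> 1 = 1/5
No assignment yields a value below 1/5, so this is the minimum.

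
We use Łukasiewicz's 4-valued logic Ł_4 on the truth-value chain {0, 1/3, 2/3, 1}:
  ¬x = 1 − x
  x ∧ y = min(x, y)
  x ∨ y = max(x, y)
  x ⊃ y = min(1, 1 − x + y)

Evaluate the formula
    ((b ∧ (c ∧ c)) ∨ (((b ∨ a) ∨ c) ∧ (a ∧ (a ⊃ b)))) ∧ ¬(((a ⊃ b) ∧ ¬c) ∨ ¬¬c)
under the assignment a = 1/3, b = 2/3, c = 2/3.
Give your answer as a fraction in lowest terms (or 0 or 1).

c ∧ c = 2/3 ∧ 2/3 = 2/3
b ∧ (c ∧ c) = 2/3 ∧ 2/3 = 2/3
b ∨ a = 2/3 ∨ 1/3 = 2/3
(b ∨ a) ∨ c = 2/3 ∨ 2/3 = 2/3
a ⊃ b = 1/3 ⊃ 2/3 = 1
a ∧ (a ⊃ b) = 1/3 ∧ 1 = 1/3
((b ∨ a) ∨ c) ∧ (a ∧ (a ⊃ b)) = 2/3 ∧ 1/3 = 1/3
(b ∧ (c ∧ c)) ∨ (((b ∨ a) ∨ c) ∧ (a ∧ (a ⊃ b))) = 2/3 ∨ 1/3 = 2/3
a ⊃ b = 1/3 ⊃ 2/3 = 1
¬c = ¬2/3 = 1/3
(a ⊃ b) ∧ ¬c = 1 ∧ 1/3 = 1/3
¬c = ¬2/3 = 1/3
¬¬c = ¬1/3 = 2/3
((a ⊃ b) ∧ ¬c) ∨ ¬¬c = 1/3 ∨ 2/3 = 2/3
¬(((a ⊃ b) ∧ ¬c) ∨ ¬¬c) = ¬2/3 = 1/3
((b ∧ (c ∧ c)) ∨ (((b ∨ a) ∨ c) ∧ (a ∧ (a ⊃ b)))) ∧ ¬(((a ⊃ b) ∧ ¬c) ∨ ¬¬c) = 2/3 ∧ 1/3 = 1/3

1/3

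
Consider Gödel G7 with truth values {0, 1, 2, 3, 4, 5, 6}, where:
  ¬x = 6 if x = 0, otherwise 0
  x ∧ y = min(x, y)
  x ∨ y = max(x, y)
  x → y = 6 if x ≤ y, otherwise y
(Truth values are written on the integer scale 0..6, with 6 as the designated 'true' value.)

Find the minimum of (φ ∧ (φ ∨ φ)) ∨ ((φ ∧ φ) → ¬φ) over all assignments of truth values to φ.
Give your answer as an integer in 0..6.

1

Take φ = 1:
φ ∨ φ = 1 ∨ 1 = 1
φ ∧ (φ ∨ φ) = 1 ∧ 1 = 1
φ ∧ φ = 1 ∧ 1 = 1
¬φ = ¬1 = 0
(φ ∧ φ) → ¬φ = 1 → 0 = 0
(φ ∧ (φ ∨ φ)) ∨ ((φ ∧ φ) → ¬φ) = 1 ∨ 0 = 1
No assignment yields a value below 1, so this is the minimum.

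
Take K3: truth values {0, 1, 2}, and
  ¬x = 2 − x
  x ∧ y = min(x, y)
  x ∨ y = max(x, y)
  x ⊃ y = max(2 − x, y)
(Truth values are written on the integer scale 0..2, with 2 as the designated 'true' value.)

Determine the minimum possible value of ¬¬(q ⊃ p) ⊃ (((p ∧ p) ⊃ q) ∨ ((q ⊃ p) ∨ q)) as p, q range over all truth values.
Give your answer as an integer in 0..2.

1

Take p = 1, q = 1:
q ⊃ p = 1 ⊃ 1 = 1
¬(q ⊃ p) = ¬1 = 1
¬¬(q ⊃ p) = ¬1 = 1
p ∧ p = 1 ∧ 1 = 1
(p ∧ p) ⊃ q = 1 ⊃ 1 = 1
q ⊃ p = 1 ⊃ 1 = 1
(q ⊃ p) ∨ q = 1 ∨ 1 = 1
((p ∧ p) ⊃ q) ∨ ((q ⊃ p) ∨ q) = 1 ∨ 1 = 1
¬¬(q ⊃ p) ⊃ (((p ∧ p) ⊃ q) ∨ ((q ⊃ p) ∨ q)) = 1 ⊃ 1 = 1
No assignment yields a value below 1, so this is the minimum.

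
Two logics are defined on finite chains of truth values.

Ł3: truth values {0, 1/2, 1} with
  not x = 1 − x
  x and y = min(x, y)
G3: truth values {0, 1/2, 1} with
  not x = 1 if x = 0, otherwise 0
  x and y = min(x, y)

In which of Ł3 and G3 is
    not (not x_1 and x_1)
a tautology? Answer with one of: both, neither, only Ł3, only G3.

only G3

In Ł3: at x_1 = 1/2 the value is 1/2 — not a tautology.
In G3: every assignment gives 1 — tautology.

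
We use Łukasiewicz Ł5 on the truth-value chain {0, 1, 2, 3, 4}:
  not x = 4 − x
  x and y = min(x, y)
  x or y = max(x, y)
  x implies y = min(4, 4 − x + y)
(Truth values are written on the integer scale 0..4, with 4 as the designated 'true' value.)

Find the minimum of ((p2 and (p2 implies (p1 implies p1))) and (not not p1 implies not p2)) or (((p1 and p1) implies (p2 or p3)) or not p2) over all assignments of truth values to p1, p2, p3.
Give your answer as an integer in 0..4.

2

Take p1 = 4, p2 = 2, p3 = 0:
p1 implies p1 = 4 implies 4 = 4
p2 implies (p1 implies p1) = 2 implies 4 = 4
p2 and (p2 implies (p1 implies p1)) = 2 and 4 = 2
not p1 = not 4 = 0
not not p1 = not 0 = 4
not p2 = not 2 = 2
not not p1 implies not p2 = 4 implies 2 = 2
(p2 and (p2 implies (p1 implies p1))) and (not not p1 implies not p2) = 2 and 2 = 2
p1 and p1 = 4 and 4 = 4
p2 or p3 = 2 or 0 = 2
(p1 and p1) implies (p2 or p3) = 4 implies 2 = 2
not p2 = not 2 = 2
((p1 and p1) implies (p2 or p3)) or not p2 = 2 or 2 = 2
((p2 and (p2 implies (p1 implies p1))) and (not not p1 implies not p2)) or (((p1 and p1) implies (p2 or p3)) or not p2) = 2 or 2 = 2
No assignment yields a value below 2, so this is the minimum.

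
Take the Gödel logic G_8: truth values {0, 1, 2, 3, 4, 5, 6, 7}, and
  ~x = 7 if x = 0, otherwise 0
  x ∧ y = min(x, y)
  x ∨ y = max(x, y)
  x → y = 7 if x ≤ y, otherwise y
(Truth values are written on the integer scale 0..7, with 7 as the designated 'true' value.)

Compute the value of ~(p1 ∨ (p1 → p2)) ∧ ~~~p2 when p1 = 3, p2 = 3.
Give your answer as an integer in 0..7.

0

p1 → p2 = 3 → 3 = 7
p1 ∨ (p1 → p2) = 3 ∨ 7 = 7
~(p1 ∨ (p1 → p2)) = ~7 = 0
~p2 = ~3 = 0
~~p2 = ~0 = 7
~~~p2 = ~7 = 0
~(p1 ∨ (p1 → p2)) ∧ ~~~p2 = 0 ∧ 0 = 0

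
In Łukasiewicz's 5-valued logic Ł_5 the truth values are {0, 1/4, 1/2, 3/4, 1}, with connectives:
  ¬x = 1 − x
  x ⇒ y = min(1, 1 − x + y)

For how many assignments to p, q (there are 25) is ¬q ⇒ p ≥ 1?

value 1: 15 assignments (counts)
value 3/4: 4 assignments
value 1/2: 3 assignments
value 1/4: 2 assignments
value 0: 1 assignment
So 15 of the 25 assignments meet the threshold.

15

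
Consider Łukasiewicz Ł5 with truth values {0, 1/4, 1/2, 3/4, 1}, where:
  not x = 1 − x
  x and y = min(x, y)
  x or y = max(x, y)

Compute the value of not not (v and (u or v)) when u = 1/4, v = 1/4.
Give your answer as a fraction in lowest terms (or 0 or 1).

1/4

u or v = 1/4 or 1/4 = 1/4
v and (u or v) = 1/4 and 1/4 = 1/4
not (v and (u or v)) = not 1/4 = 3/4
not not (v and (u or v)) = not 3/4 = 1/4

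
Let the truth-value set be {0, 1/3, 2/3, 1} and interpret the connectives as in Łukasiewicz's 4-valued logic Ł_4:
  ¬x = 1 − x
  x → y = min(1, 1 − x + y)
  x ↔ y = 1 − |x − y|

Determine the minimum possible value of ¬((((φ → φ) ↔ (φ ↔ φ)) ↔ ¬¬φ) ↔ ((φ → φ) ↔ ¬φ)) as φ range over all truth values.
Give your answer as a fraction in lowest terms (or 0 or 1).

1/3

Take φ = 1/3:
φ → φ = 1/3 → 1/3 = 1
φ ↔ φ = 1/3 ↔ 1/3 = 1
(φ → φ) ↔ (φ ↔ φ) = 1 ↔ 1 = 1
¬φ = ¬1/3 = 2/3
¬¬φ = ¬2/3 = 1/3
((φ → φ) ↔ (φ ↔ φ)) ↔ ¬¬φ = 1 ↔ 1/3 = 1/3
φ → φ = 1/3 → 1/3 = 1
¬φ = ¬1/3 = 2/3
(φ → φ) ↔ ¬φ = 1 ↔ 2/3 = 2/3
(((φ → φ) ↔ (φ ↔ φ)) ↔ ¬¬φ) ↔ ((φ → φ) ↔ ¬φ) = 1/3 ↔ 2/3 = 2/3
¬((((φ → φ) ↔ (φ ↔ φ)) ↔ ¬¬φ) ↔ ((φ → φ) ↔ ¬φ)) = ¬2/3 = 1/3
No assignment yields a value below 1/3, so this is the minimum.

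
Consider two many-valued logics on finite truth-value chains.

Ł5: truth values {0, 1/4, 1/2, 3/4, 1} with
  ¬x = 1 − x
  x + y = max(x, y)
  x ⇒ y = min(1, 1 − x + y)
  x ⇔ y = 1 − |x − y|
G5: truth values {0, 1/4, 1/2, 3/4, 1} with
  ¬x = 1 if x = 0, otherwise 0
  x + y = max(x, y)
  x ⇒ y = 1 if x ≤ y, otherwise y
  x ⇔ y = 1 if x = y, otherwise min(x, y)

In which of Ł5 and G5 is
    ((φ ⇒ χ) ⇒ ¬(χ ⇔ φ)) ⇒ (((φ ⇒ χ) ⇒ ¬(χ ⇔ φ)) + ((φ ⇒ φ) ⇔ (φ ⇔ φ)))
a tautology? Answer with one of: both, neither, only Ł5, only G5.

both

In Ł5: every assignment gives 1 — tautology.
In G5: every assignment gives 1 — tautology.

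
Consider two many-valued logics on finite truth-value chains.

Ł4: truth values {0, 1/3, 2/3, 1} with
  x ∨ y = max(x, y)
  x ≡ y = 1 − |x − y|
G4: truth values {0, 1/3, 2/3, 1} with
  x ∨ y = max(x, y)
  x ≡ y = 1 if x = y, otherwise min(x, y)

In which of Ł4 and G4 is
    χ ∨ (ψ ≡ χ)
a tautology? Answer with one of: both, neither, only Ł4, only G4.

In Ł4: at ψ = 0, χ = 1/3 the value is 2/3 — not a tautology.
In G4: at ψ = 0, χ = 1/3 the value is 1/3 — not a tautology.

neither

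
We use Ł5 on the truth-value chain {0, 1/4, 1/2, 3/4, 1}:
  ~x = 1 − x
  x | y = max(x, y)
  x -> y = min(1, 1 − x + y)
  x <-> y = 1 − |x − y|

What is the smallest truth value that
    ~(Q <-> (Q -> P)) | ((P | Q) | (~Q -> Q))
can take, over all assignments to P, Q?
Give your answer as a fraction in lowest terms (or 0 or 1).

1/2

Take P = 0, Q = 1/4:
Q -> P = 1/4 -> 0 = 3/4
Q <-> (Q -> P) = 1/4 <-> 3/4 = 1/2
~(Q <-> (Q -> P)) = ~1/2 = 1/2
P | Q = 0 | 1/4 = 1/4
~Q = ~1/4 = 3/4
~Q -> Q = 3/4 -> 1/4 = 1/2
(P | Q) | (~Q -> Q) = 1/4 | 1/2 = 1/2
~(Q <-> (Q -> P)) | ((P | Q) | (~Q -> Q)) = 1/2 | 1/2 = 1/2
No assignment yields a value below 1/2, so this is the minimum.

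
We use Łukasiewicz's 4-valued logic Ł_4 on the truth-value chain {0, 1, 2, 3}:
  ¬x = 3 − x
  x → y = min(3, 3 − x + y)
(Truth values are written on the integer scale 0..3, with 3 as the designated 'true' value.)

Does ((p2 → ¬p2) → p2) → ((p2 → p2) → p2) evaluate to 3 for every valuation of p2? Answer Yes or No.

No

Counterexample: take p2 = 2.
¬p2 = ¬2 = 1
p2 → ¬p2 = 2 → 1 = 2
(p2 → ¬p2) → p2 = 2 → 2 = 3
p2 → p2 = 2 → 2 = 3
(p2 → p2) → p2 = 3 → 2 = 2
((p2 → ¬p2) → p2) → ((p2 → p2) → p2) = 3 → 2 = 2
This gives 2 ≠ 3.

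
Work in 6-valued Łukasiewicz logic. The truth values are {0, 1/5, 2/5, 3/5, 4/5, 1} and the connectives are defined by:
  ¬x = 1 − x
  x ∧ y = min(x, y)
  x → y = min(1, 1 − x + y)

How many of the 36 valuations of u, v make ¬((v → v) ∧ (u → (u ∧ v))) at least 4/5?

3

value 1: 1 assignment (counts)
value 4/5: 2 assignments (counts)
value 3/5: 3 assignments
value 2/5: 4 assignments
value 1/5: 5 assignments
value 0: 21 assignments
So 3 of the 36 assignments meet the threshold.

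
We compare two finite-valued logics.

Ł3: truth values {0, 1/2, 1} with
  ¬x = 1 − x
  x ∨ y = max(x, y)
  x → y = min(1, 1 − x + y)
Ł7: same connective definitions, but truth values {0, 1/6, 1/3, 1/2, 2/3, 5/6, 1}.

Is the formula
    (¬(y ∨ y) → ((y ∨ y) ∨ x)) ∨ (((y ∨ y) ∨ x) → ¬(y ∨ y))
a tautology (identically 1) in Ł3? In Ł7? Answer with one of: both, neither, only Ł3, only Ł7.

In Ł3: every assignment gives 1 — tautology.
In Ł7: every assignment gives 1 — tautology.

both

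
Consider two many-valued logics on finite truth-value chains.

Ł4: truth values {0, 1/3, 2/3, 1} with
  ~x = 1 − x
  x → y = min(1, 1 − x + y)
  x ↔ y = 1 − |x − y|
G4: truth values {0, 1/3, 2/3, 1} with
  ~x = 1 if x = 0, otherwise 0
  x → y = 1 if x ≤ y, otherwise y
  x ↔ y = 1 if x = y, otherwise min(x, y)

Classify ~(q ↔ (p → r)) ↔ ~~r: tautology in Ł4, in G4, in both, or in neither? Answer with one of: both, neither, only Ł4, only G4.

In Ł4: at p = 0, q = 0, r = 0 the value is 0 — not a tautology.
In G4: at p = 0, q = 0, r = 0 the value is 0 — not a tautology.

neither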